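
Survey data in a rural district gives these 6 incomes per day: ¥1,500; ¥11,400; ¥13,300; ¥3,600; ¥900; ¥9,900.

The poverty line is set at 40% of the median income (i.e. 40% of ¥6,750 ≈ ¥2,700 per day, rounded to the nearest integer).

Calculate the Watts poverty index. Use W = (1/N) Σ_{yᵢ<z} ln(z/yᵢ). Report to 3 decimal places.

0.281

Below z: ¥900, ¥1,500 (q = 2 of N = 6).
ln(z/y) terms: ln(2700/900) = 1.0986; ln(2700/1500) = 0.5878.
W = 1.686399 / 6 = 0.281.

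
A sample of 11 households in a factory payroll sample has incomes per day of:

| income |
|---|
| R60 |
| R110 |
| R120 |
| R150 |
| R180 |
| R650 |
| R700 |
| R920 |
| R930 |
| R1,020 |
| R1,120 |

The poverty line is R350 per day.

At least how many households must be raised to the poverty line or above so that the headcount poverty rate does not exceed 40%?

1

5 of the 11 households are poor, so H = 5/11 = 0.455.
A headcount ratio of at most 40% allows at most ⌊0.40 × 11⌋ = 4 poor households.
So at least 5 − 4 = 1 must be lifted.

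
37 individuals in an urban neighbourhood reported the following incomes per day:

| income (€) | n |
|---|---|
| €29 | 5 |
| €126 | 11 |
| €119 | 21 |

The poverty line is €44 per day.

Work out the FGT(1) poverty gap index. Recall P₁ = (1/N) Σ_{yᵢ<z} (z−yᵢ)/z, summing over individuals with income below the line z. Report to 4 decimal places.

0.0461

Incomes under z: 5×€29 (q = 5 of N = 37).
Normalized shortfalls: (44−29)/44 = 0.3409 (×5).
Σ = 1.704545. Dividing by the full population N = 37 gives P₁ = 0.0461.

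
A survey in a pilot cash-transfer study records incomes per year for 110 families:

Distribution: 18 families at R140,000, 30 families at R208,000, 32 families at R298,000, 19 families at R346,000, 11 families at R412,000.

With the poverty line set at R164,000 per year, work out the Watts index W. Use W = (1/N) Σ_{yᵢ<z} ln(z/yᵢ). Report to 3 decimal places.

Incomes under z: 18×R140,000 (q = 18 of N = 110).
ln(z/y) terms: ln(164000/140000) = 0.1582 (×18).
W = 2.848032 / 110 = 0.026.

0.026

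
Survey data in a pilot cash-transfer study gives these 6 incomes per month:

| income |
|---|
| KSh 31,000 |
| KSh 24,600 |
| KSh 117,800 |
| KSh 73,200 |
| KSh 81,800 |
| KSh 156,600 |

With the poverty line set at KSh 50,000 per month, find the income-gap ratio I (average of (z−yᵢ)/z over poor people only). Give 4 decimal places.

Below the line: KSh 24,600, KSh 31,000 (q = 2 of N = 6).
Shortfall ratios (z−y)/z: 0.5080, 0.3800; sum = 0.888000.
I averages over the q = 2 poor units only: 0.888000 / 2 = 0.4440.

0.4440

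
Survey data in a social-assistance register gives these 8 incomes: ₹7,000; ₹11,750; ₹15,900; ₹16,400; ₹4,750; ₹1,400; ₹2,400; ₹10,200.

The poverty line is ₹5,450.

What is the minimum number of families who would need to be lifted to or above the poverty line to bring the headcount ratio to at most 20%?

3 of the 8 families are poor, so H = 3/8 = 0.375.
A headcount ratio of at most 20% allows at most ⌊0.20 × 8⌋ = 1 poor families.
So at least 3 − 1 = 2 must be lifted.

2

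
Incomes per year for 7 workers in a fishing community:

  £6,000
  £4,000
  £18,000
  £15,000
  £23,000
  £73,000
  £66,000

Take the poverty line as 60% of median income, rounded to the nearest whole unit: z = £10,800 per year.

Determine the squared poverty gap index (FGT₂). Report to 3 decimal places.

0.085

Below the line: £4,000, £6,000 (q = 2 of N = 7).
Normalized shortfalls: (10800−4000)/10800 = 0.6296; (10800−6000)/10800 = 0.4444.
Squared: 0.3964; 0.1975.
Sum = 0.593964; P₂ = 0.593964 / 7 = 0.085.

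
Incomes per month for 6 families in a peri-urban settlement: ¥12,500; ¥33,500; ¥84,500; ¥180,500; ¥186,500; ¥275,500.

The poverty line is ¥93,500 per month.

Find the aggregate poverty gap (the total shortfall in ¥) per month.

¥150,000

Below the line: ¥12,500, ¥33,500, ¥84,500 (q = 3 of N = 6).
Individual gaps: 93500−12500 = 81000; 93500−33500 = 60000; 93500−84500 = 9000.
Aggregate gap = ¥150,000.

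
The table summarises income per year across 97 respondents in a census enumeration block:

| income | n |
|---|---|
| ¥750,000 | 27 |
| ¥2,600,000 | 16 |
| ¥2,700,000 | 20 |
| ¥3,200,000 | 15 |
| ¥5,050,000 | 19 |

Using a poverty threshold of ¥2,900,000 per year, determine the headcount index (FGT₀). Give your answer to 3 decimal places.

0.649

63 of the 97 respondents have income below ¥2,900,000.
H = 63/97 = 0.649.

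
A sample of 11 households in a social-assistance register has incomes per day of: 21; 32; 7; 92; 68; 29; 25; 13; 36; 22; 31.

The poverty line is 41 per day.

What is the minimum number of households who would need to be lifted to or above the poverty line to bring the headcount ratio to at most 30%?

6

Currently q = 9 of N = 11 are below the line (H = 0.818).
A headcount ratio of at most 30% allows at most ⌊0.30 × 11⌋ = 3 poor households.
So at least 9 − 3 = 6 must be lifted.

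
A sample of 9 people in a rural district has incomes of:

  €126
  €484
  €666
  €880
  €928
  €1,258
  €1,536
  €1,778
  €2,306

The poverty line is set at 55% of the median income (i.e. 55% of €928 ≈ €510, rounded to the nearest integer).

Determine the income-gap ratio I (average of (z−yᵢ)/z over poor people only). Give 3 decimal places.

0.402

Poor units: €126, €484 (q = 2 of N = 9).
Relative gaps: 0.7529, 0.0510; sum = 0.803922.
I averages over the q = 2 poor units only: 0.803922 / 2 = 0.402.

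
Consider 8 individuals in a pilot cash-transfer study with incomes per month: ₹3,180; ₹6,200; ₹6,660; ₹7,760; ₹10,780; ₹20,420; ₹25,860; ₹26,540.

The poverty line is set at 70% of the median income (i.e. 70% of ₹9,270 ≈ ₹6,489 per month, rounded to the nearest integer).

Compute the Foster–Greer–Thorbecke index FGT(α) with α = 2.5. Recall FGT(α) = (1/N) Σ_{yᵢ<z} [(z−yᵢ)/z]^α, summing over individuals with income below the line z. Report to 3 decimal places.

0.023

Below the line: ₹3,180, ₹6,200 (q = 2 of N = 8).
Relative gaps: (6489−3180)/6489 = 0.5099; (6489−6200)/6489 = 0.0445.
Raised to α = 2.5: 0.18569; 0.00042.
Sum = 0.186112; FGT(2.5) = 0.186112 / 8 = 0.023.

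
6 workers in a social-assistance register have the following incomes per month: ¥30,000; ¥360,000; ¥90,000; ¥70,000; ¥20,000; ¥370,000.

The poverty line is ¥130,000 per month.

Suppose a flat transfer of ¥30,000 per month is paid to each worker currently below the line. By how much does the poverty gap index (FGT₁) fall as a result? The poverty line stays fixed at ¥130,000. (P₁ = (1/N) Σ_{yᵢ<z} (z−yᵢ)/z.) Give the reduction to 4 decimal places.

Before: below the line — ¥20,000, ¥30,000, ¥70,000, ¥90,000; poverty gap index (FGT₁) = 0.397436.
After the ¥30,000 transfer: below the line — ¥50,000, ¥60,000, ¥100,000, ¥120,000; poverty gap index (FGT₁) = 0.243590.
Reduction = 0.397436 − 0.243590 = 0.1538.

0.1538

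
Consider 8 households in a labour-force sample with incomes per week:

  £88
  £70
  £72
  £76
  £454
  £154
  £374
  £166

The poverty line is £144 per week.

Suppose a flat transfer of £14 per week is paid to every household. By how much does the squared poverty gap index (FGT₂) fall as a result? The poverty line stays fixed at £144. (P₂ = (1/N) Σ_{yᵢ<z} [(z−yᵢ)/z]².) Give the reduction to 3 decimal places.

Before: below the line — £70, £72, £76, £88; squared poverty gap index (FGT₂) = 0.11104.
After the £14 transfer: below the line — £84, £86, £90, £102; squared poverty gap index (FGT₂) = 0.07019.
Reduction = 0.11104 − 0.07019 = 0.041.

0.041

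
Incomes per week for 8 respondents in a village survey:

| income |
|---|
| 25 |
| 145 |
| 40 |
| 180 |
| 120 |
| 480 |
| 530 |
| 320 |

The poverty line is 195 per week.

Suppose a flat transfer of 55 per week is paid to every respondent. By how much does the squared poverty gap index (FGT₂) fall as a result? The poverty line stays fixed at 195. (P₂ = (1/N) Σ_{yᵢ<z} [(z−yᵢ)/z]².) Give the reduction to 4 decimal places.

Before: below the line — 25, 40, 120, 145, 180; squared poverty gap index (FGT₂) = 0.201430.
After the 55 transfer: below the line — 80, 95, 175; squared poverty gap index (FGT₂) = 0.077663.
Reduction = 0.201430 − 0.077663 = 0.1238.

0.1238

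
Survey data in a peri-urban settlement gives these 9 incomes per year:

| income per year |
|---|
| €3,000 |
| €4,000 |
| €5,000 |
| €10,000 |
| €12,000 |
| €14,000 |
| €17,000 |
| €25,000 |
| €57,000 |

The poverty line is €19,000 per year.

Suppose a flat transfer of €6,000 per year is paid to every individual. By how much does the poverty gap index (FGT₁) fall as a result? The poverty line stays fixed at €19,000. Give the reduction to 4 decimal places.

0.2164

Before: below the line — €3,000, €4,000, €5,000, €10,000, €12,000, €14,000, €17,000; poverty gap index (FGT₁) = 0.397661.
After the €6,000 transfer: below the line — €9,000, €10,000, €11,000, €16,000, €18,000; poverty gap index (FGT₁) = 0.181287.
Reduction = 0.397661 − 0.181287 = 0.2164.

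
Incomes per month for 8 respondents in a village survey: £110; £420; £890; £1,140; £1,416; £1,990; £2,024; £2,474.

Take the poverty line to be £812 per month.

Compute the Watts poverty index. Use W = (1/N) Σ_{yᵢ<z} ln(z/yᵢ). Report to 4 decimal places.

0.3323

Poor units: £110, £420 (q = 2 of N = 8).
ln(z/y) terms: ln(812/110) = 1.9990; ln(812/420) = 0.6592.
W = 2.658266 / 8 = 0.3323.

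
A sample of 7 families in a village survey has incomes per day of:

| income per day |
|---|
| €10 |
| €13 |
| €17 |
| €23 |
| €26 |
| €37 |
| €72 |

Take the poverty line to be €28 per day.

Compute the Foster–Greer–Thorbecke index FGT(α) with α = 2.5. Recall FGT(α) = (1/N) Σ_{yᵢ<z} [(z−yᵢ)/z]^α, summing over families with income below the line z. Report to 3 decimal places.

0.093

Below the line: €10, €13, €17, €23, €26 (q = 5 of N = 7).
Relative gaps: (28−10)/28 = 0.6429; (28−13)/28 = 0.5357; (28−17)/28 = 0.3929; (28−23)/28 = 0.1786; (28−26)/28 = 0.0714.
Raised to α = 2.5: 0.33135; 0.21006; 0.09674; 0.01348; 0.00136.
Sum = 0.652979; FGT(2.5) = 0.652979 / 7 = 0.093.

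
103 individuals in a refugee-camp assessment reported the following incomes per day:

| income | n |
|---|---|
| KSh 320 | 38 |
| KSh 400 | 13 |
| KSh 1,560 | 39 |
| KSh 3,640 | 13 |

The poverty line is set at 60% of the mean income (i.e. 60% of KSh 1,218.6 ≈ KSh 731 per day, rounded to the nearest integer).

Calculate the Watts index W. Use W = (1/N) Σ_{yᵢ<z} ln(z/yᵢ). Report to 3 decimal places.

Poor units: 38×KSh 320, 13×KSh 400 (q = 51 of N = 103).
Log shortfalls: ln(731/320) = 0.8261 (×38); ln(731/400) = 0.6029 (×13).
W = 39.229849 / 103 = 0.381.

0.381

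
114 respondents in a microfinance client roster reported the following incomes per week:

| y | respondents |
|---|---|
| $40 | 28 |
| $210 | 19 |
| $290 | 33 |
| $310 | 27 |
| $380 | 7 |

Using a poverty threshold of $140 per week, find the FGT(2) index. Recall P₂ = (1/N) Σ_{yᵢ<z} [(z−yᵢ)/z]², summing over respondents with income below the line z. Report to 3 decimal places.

0.125

Below the line: 28×$40 (q = 28 of N = 114).
Gap ratios (z−y)/z: (140−40)/140 = 0.7143 (×28).
Squared: 0.5102 (×28).
Sum = 14.285714; P₂ = 14.285714 / 114 = 0.125.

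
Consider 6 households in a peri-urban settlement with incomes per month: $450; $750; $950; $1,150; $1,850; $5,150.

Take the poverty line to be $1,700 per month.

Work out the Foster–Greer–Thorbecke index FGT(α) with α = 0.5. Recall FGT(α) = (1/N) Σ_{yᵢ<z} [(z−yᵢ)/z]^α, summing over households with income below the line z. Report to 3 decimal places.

Poor units: $450, $750, $950, $1,150 (q = 4 of N = 6).
Shortfall ratios: (1700−450)/1700 = 0.7353; (1700−750)/1700 = 0.5588; (1700−950)/1700 = 0.4412; (1700−1150)/1700 = 0.3235.
Raised to α = 0.5: 0.85749; 0.74755; 0.66421; 0.56880.
Sum = 2.838046; FGT(0.5) = 2.838046 / 6 = 0.473.

0.473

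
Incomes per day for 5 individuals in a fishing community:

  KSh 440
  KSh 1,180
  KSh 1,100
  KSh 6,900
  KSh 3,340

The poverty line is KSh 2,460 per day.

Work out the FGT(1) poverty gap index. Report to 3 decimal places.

0.379

Incomes under z: KSh 440, KSh 1,100, KSh 1,180 (q = 3 of N = 5).
Shortfall ratios: (2460−440)/2460 = 0.8211; (2460−1100)/2460 = 0.5528; (2460−1180)/2460 = 0.5203.
Σ = 1.894309. Dividing by the full population N = 5 gives P₁ = 0.379.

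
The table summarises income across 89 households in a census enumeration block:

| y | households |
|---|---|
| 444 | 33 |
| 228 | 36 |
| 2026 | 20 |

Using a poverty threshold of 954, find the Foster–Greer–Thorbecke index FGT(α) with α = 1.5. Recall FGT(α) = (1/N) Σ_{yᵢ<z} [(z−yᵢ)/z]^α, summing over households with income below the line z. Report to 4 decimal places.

Below the line: 36×228, 33×444 (q = 69 of N = 89).
Shortfall ratios: (954−228)/954 = 0.7610 (×36); (954−444)/954 = 0.5346 (×33).
Raised to α = 1.5: 0.66387 (×36); 0.39087 (×33).
Sum = 36.798004; FGT(1.5) = 36.798004 / 89 = 0.4135.

0.4135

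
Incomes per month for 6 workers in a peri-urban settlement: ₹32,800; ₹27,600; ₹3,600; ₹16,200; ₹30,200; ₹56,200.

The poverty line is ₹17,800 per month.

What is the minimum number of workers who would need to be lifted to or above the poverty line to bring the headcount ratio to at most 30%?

2 of the 6 workers are poor, so H = 2/6 = 0.333.
A headcount ratio of at most 30% allows at most ⌊0.30 × 6⌋ = 1 poor workers.
So at least 2 − 1 = 1 must be lifted.

1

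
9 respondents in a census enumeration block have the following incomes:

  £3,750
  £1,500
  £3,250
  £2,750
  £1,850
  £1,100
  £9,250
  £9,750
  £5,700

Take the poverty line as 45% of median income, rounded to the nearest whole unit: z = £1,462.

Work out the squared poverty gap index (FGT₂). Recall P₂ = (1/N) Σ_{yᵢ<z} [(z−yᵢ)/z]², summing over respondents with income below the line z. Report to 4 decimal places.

0.0068

Poor units: £1,100 (q = 1 of N = 9).
Normalized shortfalls: (1462−1100)/1462 = 0.2476.
Squared: 0.0613.
Sum = 0.061309; P₂ = 0.061309 / 9 = 0.0068.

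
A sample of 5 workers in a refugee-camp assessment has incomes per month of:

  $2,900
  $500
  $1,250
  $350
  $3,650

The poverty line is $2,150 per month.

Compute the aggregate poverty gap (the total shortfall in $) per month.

Below z: $350, $500, $1,250 (q = 3 of N = 5).
Individual gaps: 2150−350 = 1800; 2150−500 = 1650; 2150−1250 = 900.
Aggregate gap = $4,350.

$4,350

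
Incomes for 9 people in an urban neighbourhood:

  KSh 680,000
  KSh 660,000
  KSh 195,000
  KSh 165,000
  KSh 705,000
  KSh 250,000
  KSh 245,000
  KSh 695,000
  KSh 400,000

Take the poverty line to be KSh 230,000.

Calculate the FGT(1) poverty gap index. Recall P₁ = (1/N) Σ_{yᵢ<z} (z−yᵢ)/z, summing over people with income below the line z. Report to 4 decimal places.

Incomes under z: KSh 165,000, KSh 195,000 (q = 2 of N = 9).
Normalized shortfalls: (230000−165000)/230000 = 0.2826; (230000−195000)/230000 = 0.1522.
Sum of shortfalls = 0.434783; P₁ averages over all N: 0.434783 / 9 = 0.0483.

0.0483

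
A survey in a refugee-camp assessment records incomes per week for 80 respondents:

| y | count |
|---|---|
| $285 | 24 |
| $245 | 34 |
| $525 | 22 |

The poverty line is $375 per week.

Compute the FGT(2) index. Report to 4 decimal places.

0.0684

Below z: 34×$245, 24×$285 (q = 58 of N = 80).
Normalized shortfalls: (375−245)/375 = 0.3467 (×34); (375−285)/375 = 0.2400 (×24).
Squared: 0.1202 (×34); 0.0576 (×24).
Sum = 5.468444; P₂ = 5.468444 / 80 = 0.0684.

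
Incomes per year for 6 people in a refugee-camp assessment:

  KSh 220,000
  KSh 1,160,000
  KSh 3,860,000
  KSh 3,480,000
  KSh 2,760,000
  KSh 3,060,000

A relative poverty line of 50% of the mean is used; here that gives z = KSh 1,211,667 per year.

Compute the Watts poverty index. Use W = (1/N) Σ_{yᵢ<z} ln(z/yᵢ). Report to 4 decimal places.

Incomes under z: KSh 220,000, KSh 1,160,000 (q = 2 of N = 6).
ln(z/y) terms: ln(1211667/220000) = 1.7061; ln(1211667/1160000) = 0.0436.
W = 1.749702 / 6 = 0.2916.

0.2916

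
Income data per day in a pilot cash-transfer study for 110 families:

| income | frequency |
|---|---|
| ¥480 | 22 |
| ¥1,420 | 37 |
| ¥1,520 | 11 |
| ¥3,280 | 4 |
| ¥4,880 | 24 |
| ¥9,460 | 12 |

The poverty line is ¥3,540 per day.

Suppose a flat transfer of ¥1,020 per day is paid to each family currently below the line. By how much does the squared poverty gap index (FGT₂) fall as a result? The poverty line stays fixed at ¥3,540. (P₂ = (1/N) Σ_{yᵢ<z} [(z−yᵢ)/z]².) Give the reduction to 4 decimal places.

Before: below the line — 22×¥480, 37×¥1,420, 11×¥1,520, 4×¥3,280; squared poverty gap index (FGT₂) = 0.302832.
After the ¥1,020 transfer: below the line — 22×¥1,500, 37×¥2,440, 11×¥2,540; squared poverty gap index (FGT₂) = 0.106875.
Reduction = 0.302832 − 0.106875 = 0.1960.

0.1960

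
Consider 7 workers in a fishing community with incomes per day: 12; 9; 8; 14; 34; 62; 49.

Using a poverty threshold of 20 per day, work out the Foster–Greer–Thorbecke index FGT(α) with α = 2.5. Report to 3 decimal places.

0.093

Incomes under z: 8, 9, 12, 14 (q = 4 of N = 7).
Normalized shortfalls: (20−8)/20 = 0.6000; (20−9)/20 = 0.5500; (20−12)/20 = 0.4000; (20−14)/20 = 0.3000.
Raised to α = 2.5: 0.27885; 0.22434; 0.10119; 0.04930.
Sum = 0.653683; FGT(2.5) = 0.653683 / 7 = 0.093.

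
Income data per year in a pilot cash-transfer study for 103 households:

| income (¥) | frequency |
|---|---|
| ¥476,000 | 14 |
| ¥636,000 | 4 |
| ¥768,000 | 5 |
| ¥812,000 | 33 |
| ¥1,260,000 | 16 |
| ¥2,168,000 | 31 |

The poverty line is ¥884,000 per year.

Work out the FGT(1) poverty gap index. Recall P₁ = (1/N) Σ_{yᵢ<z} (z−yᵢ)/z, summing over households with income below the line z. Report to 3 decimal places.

Below the line: 14×¥476,000, 4×¥636,000, 5×¥768,000, 33×¥812,000 (q = 56 of N = 103).
Shortfall ratios: (884000−476000)/884000 = 0.4615 (×14); (884000−636000)/884000 = 0.2805 (×4); (884000−768000)/884000 = 0.1312 (×5); (884000−812000)/884000 = 0.0814 (×33).
Sum of shortfalls = 10.927602; P₁ averages over all N: 10.927602 / 103 = 0.106.

0.106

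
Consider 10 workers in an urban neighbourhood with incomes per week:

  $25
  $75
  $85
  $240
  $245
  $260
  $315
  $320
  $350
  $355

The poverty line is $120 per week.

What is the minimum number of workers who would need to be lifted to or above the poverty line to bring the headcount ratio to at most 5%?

3

Currently q = 3 of N = 10 are below the line (H = 0.300).
A headcount ratio of at most 5% allows at most ⌊0.05 × 10⌋ = 0 poor workers.
So at least 3 − 0 = 3 must be lifted.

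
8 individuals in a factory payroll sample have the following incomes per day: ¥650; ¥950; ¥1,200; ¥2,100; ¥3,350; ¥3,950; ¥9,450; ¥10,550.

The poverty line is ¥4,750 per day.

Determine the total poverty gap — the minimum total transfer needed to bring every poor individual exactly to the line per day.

¥16,300

Poor units: ¥650, ¥950, ¥1,200, ¥2,100, ¥3,350, ¥3,950 (q = 6 of N = 8).
Individual gaps: 4750−650 = 4100; 4750−950 = 3800; 4750−1200 = 3550; 4750−2100 = 2650; 4750−3350 = 1400; 4750−3950 = 800.
Aggregate gap = ¥16,300.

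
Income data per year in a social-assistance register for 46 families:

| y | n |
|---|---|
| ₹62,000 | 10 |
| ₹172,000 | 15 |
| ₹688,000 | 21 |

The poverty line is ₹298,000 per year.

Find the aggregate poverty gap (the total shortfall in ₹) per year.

Below z: 10×₹62,000, 15×₹172,000 (q = 25 of N = 46).
Individual gaps: 10×(298000−62000) = 2360000; 15×(298000−172000) = 1890000.
Aggregate gap = ₹4,250,000.

₹4,250,000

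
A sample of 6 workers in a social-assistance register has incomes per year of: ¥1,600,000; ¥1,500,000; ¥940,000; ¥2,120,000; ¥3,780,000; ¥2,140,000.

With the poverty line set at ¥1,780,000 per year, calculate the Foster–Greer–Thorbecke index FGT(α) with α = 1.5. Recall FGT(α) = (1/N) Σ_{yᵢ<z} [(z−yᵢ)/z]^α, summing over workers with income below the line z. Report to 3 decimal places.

0.070

Incomes under z: ¥940,000, ¥1,500,000, ¥1,600,000 (q = 3 of N = 6).
Normalized shortfalls: (1780000−940000)/1780000 = 0.4719; (1780000−1500000)/1780000 = 0.1573; (1780000−1600000)/1780000 = 0.1011.
Raised to α = 1.5: 0.32418; 0.06239; 0.03216.
Sum = 0.418728; FGT(1.5) = 0.418728 / 6 = 0.070.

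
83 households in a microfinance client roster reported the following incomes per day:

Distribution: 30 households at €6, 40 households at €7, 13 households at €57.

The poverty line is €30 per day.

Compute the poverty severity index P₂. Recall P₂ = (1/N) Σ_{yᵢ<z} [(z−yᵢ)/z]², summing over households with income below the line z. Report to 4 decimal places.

Below the line: 30×€6, 40×€7 (q = 70 of N = 83).
Relative gaps: (30−6)/30 = 0.8000 (×30); (30−7)/30 = 0.7667 (×40).
Squared: 0.6400 (×30); 0.5878 (×40).
Sum = 42.711111; P₂ = 42.711111 / 83 = 0.5146.

0.5146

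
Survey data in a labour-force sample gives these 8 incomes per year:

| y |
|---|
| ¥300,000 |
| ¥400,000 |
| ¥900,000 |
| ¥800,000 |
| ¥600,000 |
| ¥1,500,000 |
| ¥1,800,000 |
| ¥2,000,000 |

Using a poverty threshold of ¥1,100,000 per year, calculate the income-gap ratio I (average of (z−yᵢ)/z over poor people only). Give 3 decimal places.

Below the line: ¥300,000, ¥400,000, ¥600,000, ¥800,000, ¥900,000 (q = 5 of N = 8).
Relative gaps: 0.7273, 0.6364, 0.4545, 0.2727, 0.1818; sum = 2.272727.
I averages over the q = 5 poor units only: 2.272727 / 5 = 0.455.

0.455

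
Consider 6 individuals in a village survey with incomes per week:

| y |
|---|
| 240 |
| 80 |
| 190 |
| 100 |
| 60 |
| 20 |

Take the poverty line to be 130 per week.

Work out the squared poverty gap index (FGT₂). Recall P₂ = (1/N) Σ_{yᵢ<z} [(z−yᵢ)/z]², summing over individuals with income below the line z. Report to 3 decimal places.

Below the line: 20, 60, 80, 100 (q = 4 of N = 6).
Relative gaps: (130−20)/130 = 0.8462; (130−60)/130 = 0.5385; (130−80)/130 = 0.3846; (130−100)/130 = 0.2308.
Squared: 0.7160; 0.2899; 0.1479; 0.0533.
Sum = 1.207101; P₂ = 1.207101 / 6 = 0.201.

0.201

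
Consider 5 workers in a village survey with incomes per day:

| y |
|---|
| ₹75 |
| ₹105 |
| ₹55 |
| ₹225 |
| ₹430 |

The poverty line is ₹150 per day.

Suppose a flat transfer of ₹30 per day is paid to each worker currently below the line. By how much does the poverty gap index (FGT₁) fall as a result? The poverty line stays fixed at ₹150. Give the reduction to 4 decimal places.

Before: below the line — ₹55, ₹75, ₹105; poverty gap index (FGT₁) = 0.286667.
After the ₹30 transfer: below the line — ₹85, ₹105, ₹135; poverty gap index (FGT₁) = 0.166667.
Reduction = 0.286667 − 0.166667 = 0.1200.

0.1200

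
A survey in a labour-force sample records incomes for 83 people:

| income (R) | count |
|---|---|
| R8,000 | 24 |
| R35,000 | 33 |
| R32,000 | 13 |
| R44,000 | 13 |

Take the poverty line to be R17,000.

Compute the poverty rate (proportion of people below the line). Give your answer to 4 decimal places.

24 of the 83 people have income below R17,000.
H = 24/83 = 0.2892.

0.2892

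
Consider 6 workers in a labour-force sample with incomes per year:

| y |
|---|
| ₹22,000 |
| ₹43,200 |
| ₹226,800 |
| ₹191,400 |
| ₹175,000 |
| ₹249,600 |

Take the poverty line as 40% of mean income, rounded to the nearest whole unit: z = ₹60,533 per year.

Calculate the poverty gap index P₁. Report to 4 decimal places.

Incomes under z: ₹22,000, ₹43,200 (q = 2 of N = 6).
Relative gaps: (60533−22000)/60533 = 0.6366; (60533−43200)/60533 = 0.2863.
Sum of shortfalls = 0.922902; P₁ averages over all N: 0.922902 / 6 = 0.1538.

0.1538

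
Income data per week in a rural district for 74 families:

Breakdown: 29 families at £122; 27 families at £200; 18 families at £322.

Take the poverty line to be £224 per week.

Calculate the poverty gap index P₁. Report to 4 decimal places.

Poor units: 29×£122, 27×£200 (q = 56 of N = 74).
Normalized shortfalls: (224−122)/224 = 0.4554 (×29); (224−200)/224 = 0.1071 (×27).
Σ = 16.098214. Dividing by the full population N = 74 gives P₁ = 0.2175.

0.2175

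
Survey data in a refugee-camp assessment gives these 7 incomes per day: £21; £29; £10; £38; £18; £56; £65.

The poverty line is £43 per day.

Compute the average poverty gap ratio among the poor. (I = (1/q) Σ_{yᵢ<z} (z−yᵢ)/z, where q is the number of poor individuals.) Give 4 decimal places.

Poor units: £10, £18, £21, £29, £38 (q = 5 of N = 7).
Shortfall ratios (z−y)/z: 0.7674, 0.5814, 0.5116, 0.3256, 0.1163; sum = 2.302326.
I averages over the q = 5 poor units only: 2.302326 / 5 = 0.4605.

0.4605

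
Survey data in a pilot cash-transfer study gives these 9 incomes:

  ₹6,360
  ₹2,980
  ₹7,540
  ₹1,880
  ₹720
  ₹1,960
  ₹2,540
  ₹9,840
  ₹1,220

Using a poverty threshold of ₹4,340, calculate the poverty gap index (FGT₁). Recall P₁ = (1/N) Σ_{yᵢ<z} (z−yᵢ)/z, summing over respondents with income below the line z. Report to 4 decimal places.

0.3774

Incomes under z: ₹720, ₹1,220, ₹1,880, ₹1,960, ₹2,540, ₹2,980 (q = 6 of N = 9).
Normalized shortfalls: (4340−720)/4340 = 0.8341; (4340−1220)/4340 = 0.7189; (4340−1880)/4340 = 0.5668; (4340−1960)/4340 = 0.5484; (4340−2540)/4340 = 0.4147; (4340−2980)/4340 = 0.3134.
Sum of shortfalls = 3.396313; P₁ averages over all N: 3.396313 / 9 = 0.3774.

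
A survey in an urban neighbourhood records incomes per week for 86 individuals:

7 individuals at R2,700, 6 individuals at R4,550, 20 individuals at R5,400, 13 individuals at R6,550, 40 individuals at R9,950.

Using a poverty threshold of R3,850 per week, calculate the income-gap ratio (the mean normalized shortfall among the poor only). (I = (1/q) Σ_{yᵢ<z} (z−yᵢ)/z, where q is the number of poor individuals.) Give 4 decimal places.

0.2987

Incomes under z: 7×R2,700 (q = 7 of N = 86).
Relative gaps: 0.2987 (×7); sum = 2.090909.
I averages over the q = 7 poor units only: 2.090909 / 7 = 0.2987.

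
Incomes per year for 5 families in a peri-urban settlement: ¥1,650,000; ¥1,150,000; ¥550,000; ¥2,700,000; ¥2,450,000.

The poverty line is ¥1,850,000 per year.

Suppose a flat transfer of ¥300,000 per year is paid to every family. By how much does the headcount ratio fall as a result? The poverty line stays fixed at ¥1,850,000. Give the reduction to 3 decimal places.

0.200

Before: below the line — ¥550,000, ¥1,150,000, ¥1,650,000; headcount ratio = 0.60000.
After the ¥300,000 transfer: below the line — ¥850,000, ¥1,450,000; headcount ratio = 0.40000.
Reduction = 0.60000 − 0.40000 = 0.200.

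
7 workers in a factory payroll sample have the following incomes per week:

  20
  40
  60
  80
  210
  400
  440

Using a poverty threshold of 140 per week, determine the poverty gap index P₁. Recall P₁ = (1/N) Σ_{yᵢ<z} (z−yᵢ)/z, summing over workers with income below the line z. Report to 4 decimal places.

Below the line: 20, 40, 60, 80 (q = 4 of N = 7).
Shortfall ratios: (140−20)/140 = 0.8571; (140−40)/140 = 0.7143; (140−60)/140 = 0.5714; (140−80)/140 = 0.4286.
Sum of shortfalls = 2.571429; P₁ averages over all N: 2.571429 / 7 = 0.3673.

0.3673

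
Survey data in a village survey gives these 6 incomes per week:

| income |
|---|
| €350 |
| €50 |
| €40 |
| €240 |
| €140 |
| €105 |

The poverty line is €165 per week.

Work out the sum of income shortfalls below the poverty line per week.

Incomes under z: €40, €50, €105, €140 (q = 4 of N = 6).
Individual gaps: 165−40 = 125; 165−50 = 115; 165−105 = 60; 165−140 = 25.
Aggregate gap = €325.

€325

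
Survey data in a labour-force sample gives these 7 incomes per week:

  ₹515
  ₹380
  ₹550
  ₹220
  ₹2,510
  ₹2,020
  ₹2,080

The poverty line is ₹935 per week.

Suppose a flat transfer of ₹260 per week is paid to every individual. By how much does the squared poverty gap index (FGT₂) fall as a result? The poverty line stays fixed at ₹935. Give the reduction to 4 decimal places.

0.1321

Before: below the line — ₹220, ₹380, ₹515, ₹550; squared poverty gap index (FGT₂) = 0.186921.
After the ₹260 transfer: below the line — ₹480, ₹640, ₹775, ₹810; squared poverty gap index (FGT₂) = 0.054787.
Reduction = 0.186921 − 0.054787 = 0.1321.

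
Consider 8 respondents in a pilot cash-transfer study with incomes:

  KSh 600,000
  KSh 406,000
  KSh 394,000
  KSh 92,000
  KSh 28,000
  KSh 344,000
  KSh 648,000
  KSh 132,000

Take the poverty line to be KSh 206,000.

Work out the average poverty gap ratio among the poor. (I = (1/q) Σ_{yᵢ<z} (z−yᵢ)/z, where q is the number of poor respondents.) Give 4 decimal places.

Poor units: KSh 28,000, KSh 92,000, KSh 132,000 (q = 3 of N = 8).
Shortfall ratios (z−y)/z: 0.8641, 0.5534, 0.3592; sum = 1.776699.
I averages over the q = 3 poor units only: 1.776699 / 3 = 0.5922.

0.5922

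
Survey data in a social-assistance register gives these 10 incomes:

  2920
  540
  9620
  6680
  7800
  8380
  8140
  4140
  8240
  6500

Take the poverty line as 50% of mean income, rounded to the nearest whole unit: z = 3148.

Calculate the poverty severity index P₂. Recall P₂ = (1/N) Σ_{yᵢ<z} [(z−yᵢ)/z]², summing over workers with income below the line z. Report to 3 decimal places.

Incomes under z: 540, 2920 (q = 2 of N = 10).
Normalized shortfalls: (3148−540)/3148 = 0.8285; (3148−2920)/3148 = 0.0724.
Squared: 0.6864; 0.0052.
Sum = 0.691596; P₂ = 0.691596 / 10 = 0.069.

0.069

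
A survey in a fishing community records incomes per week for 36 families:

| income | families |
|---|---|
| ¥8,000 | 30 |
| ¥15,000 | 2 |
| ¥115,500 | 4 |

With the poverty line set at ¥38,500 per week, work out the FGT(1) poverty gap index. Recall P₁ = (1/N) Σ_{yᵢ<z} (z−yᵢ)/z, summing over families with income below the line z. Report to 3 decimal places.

0.694

Incomes under z: 30×¥8,000, 2×¥15,000 (q = 32 of N = 36).
Gap ratios (z−y)/z: (38500−8000)/38500 = 0.7922 (×30); (38500−15000)/38500 = 0.6104 (×2).
Sum of shortfalls = 24.987013; P₁ averages over all N: 24.987013 / 36 = 0.694.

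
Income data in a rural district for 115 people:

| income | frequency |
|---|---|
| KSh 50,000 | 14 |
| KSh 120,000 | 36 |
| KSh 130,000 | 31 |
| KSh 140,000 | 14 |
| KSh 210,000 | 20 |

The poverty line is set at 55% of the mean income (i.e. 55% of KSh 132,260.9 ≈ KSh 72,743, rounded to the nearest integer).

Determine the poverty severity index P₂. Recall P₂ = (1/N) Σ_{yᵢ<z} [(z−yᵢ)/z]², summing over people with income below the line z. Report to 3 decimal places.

Below the line: 14×KSh 50,000 (q = 14 of N = 115).
Normalized shortfalls: (72743−50000)/72743 = 0.3126 (×14).
Squared: 0.0977 (×14).
Sum = 1.368488; P₂ = 1.368488 / 115 = 0.012.

0.012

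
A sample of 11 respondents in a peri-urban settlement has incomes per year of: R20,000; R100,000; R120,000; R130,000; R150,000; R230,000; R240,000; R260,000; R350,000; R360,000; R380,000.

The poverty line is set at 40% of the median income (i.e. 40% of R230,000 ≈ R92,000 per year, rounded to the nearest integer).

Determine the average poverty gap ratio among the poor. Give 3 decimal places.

0.783

Incomes under z: R20,000 (q = 1 of N = 11).
Relative gaps: 0.7826; sum = 0.782609.
The income-gap ratio divides by q (the poor only): 0.782609 / 1 = 0.783.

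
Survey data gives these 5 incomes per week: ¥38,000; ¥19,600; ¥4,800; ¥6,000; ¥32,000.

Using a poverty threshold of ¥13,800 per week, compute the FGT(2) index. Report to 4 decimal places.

0.1490

Poor units: ¥4,800, ¥6,000 (q = 2 of N = 5).
Normalized shortfalls: (13800−4800)/13800 = 0.6522; (13800−6000)/13800 = 0.5652.
Squared: 0.4253; 0.3195.
Sum = 0.744802; P₂ = 0.744802 / 5 = 0.1490.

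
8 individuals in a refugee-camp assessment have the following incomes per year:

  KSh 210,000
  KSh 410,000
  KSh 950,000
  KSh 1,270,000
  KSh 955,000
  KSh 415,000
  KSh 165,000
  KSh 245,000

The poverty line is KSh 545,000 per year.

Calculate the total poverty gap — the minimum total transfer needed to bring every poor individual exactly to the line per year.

Below the line: KSh 165,000, KSh 210,000, KSh 245,000, KSh 410,000, KSh 415,000 (q = 5 of N = 8).
Individual gaps: 545000−165000 = 380000; 545000−210000 = 335000; 545000−245000 = 300000; 545000−410000 = 135000; 545000−415000 = 130000.
Aggregate gap = KSh 1,280,000.

KSh 1,280,000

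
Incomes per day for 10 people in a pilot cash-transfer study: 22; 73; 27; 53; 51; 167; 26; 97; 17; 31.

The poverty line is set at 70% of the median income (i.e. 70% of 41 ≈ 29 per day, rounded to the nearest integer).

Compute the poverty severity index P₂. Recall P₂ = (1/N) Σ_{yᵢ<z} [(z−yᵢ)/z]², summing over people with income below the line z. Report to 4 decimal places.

Below the line: 17, 22, 26, 27 (q = 4 of N = 10).
Relative gaps: (29−17)/29 = 0.4138; (29−22)/29 = 0.2414; (29−26)/29 = 0.1034; (29−27)/29 = 0.0690.
Squared: 0.1712; 0.0583; 0.0107; 0.0048.
Sum = 0.244946; P₂ = 0.244946 / 10 = 0.0245.

0.0245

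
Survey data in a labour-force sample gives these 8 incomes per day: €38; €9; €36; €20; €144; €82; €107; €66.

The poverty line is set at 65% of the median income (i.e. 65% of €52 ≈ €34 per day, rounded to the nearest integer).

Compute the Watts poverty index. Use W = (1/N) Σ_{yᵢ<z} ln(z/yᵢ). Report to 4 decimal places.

0.2325

Incomes under z: €9, €20 (q = 2 of N = 8).
Log gaps: ln(34/9) = 1.3291; ln(34/20) = 0.5306.
W = 1.859764 / 8 = 0.2325.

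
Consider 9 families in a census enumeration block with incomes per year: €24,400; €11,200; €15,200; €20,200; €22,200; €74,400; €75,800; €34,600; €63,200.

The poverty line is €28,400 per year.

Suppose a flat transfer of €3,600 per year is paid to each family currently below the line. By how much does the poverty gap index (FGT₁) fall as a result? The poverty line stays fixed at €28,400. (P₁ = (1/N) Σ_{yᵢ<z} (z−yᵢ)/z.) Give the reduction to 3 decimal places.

Before: below the line — €11,200, €15,200, €20,200, €22,200, €24,400; poverty gap index (FGT₁) = 0.19092.
After the €3,600 transfer: below the line — €14,800, €18,800, €23,800, €25,800, €28,000; poverty gap index (FGT₁) = 0.12050.
Reduction = 0.19092 − 0.12050 = 0.070.

0.070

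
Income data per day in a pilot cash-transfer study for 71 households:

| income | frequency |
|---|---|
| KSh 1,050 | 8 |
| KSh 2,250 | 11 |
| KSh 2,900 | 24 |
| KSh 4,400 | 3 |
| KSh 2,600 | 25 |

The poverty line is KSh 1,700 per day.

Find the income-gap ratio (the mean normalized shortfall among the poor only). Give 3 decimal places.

Incomes under z: 8×KSh 1,050 (q = 8 of N = 71).
Relative gaps: 0.3824 (×8); sum = 3.058824.
The income-gap ratio divides by q (the poor only): 3.058824 / 8 = 0.382.

0.382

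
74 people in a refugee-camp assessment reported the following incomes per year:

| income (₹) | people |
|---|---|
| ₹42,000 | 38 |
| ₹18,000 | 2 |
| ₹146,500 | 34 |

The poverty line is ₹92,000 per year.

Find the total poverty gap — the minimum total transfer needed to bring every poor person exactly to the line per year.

Incomes under z: 2×₹18,000, 38×₹42,000 (q = 40 of N = 74).
Individual gaps: 2×(92000−18000) = 148000; 38×(92000−42000) = 1900000.
Aggregate gap = ₹2,048,000.

₹2,048,000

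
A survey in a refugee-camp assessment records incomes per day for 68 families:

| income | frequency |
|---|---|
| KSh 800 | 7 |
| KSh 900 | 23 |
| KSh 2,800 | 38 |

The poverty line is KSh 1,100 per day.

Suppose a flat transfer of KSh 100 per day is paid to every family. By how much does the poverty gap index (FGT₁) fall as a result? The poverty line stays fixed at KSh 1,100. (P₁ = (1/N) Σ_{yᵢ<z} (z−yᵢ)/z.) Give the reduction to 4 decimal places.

0.0401

Before: below the line — 7×KSh 800, 23×KSh 900; poverty gap index (FGT₁) = 0.089572.
After the KSh 100 transfer: below the line — 7×KSh 900, 23×KSh 1,000; poverty gap index (FGT₁) = 0.049465.
Reduction = 0.089572 − 0.049465 = 0.0401.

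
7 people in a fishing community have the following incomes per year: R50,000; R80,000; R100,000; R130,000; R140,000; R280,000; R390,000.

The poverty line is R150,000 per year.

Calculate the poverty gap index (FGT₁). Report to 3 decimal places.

0.238

Below the line: R50,000, R80,000, R100,000, R130,000, R140,000 (q = 5 of N = 7).
Shortfall ratios: (150000−50000)/150000 = 0.6667; (150000−80000)/150000 = 0.4667; (150000−100000)/150000 = 0.3333; (150000−130000)/150000 = 0.1333; (150000−140000)/150000 = 0.0667.
Sum of shortfalls = 1.666667; P₁ averages over all N: 1.666667 / 7 = 0.238.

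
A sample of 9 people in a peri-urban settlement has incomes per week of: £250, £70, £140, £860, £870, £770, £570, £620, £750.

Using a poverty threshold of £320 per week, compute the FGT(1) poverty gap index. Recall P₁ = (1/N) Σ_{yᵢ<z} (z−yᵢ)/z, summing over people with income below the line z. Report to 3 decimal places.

Below the line: £70, £140, £250 (q = 3 of N = 9).
Gap ratios (z−y)/z: (320−70)/320 = 0.7812; (320−140)/320 = 0.5625; (320−250)/320 = 0.2188.
Σ = 1.562500. Dividing by the full population N = 9 gives P₁ = 0.174.

0.174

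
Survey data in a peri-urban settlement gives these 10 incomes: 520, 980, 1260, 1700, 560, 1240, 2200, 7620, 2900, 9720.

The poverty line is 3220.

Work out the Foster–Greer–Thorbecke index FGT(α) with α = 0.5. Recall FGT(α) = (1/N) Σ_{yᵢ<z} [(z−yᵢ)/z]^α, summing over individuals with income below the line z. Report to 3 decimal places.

0.579

Poor units: 520, 560, 980, 1240, 1260, 1700, 2200, 2900 (q = 8 of N = 10).
Normalized shortfalls: (3220−520)/3220 = 0.8385; (3220−560)/3220 = 0.8261; (3220−980)/3220 = 0.6957; (3220−1240)/3220 = 0.6149; (3220−1260)/3220 = 0.6087; (3220−1700)/3220 = 0.4720; (3220−2200)/3220 = 0.3168; (3220−2900)/3220 = 0.0994.
Raised to α = 0.5: 0.91570; 0.90889; 0.83406; 0.78416; 0.78019; 0.68706; 0.56282; 0.31524.
Sum = 5.788128; FGT(0.5) = 5.788128 / 10 = 0.579.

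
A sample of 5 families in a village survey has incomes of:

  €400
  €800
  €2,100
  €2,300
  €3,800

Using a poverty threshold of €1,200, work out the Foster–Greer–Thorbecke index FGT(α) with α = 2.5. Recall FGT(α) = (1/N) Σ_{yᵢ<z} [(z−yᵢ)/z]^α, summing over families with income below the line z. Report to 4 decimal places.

0.0854

Incomes under z: €400, €800 (q = 2 of N = 5).
Gap ratios (z−y)/z: (1200−400)/1200 = 0.6667; (1200−800)/1200 = 0.3333.
Raised to α = 2.5: 0.36289; 0.06415.
Sum = 0.427037; FGT(2.5) = 0.427037 / 5 = 0.0854.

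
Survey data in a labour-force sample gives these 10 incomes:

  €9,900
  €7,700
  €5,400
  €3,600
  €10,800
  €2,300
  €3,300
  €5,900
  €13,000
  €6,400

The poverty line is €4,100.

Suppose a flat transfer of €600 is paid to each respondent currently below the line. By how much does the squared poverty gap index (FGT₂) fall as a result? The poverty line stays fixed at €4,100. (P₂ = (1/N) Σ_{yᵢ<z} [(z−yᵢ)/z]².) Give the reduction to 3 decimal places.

Before: below the line — €2,300, €3,300, €3,600; squared poverty gap index (FGT₂) = 0.02457.
After the €600 transfer: below the line — €2,900, €3,900; squared poverty gap index (FGT₂) = 0.00880.
Reduction = 0.02457 − 0.00880 = 0.016.

0.016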